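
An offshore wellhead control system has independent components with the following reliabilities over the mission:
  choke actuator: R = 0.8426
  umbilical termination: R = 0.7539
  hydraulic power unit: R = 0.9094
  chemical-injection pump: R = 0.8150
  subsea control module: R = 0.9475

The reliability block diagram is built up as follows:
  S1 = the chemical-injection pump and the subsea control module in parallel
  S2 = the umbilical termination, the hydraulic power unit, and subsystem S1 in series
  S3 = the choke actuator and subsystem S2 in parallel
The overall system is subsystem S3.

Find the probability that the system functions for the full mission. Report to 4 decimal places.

0.9495

Parallel (chemical-injection pump and subsea control module): 1 − (1 − 0.815000)(1 − 0.947500) = 0.990288
Series (umbilical termination, hydraulic power unit, and [0.990288]): 0.753900 × 0.909400 × 0.990288 = 0.678938
Parallel (choke actuator and [0.678938]): 1 − (1 − 0.842600)(1 − 0.678938) = 0.9495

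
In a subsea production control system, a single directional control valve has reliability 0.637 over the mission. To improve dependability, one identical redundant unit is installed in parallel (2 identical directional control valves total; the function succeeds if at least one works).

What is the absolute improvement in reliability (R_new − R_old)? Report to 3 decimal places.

0.231

R_before = 0.637
R_after = 1 − (1 − 0.637)^2 = 0.868
ΔR = 0.868 − 0.637 = 0.231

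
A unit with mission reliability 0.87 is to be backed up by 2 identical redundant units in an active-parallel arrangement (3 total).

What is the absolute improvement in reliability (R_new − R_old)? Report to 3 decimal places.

0.128

R_before = 0.87
R_after = 1 − (1 − 0.87)^3 = 0.998
ΔR = 0.998 − 0.87 = 0.128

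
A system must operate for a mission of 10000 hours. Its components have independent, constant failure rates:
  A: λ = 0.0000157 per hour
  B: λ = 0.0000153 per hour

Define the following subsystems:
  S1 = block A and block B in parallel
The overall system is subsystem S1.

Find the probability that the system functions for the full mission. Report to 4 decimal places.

R(A) = exp(−0.0000157 × 10000) = 0.854704
R(B) = exp(−0.0000153 × 10000) = 0.858130
Parallel (A and B): 1 − (1 − 0.854704)(1 − 0.858130) = 0.9794

0.9794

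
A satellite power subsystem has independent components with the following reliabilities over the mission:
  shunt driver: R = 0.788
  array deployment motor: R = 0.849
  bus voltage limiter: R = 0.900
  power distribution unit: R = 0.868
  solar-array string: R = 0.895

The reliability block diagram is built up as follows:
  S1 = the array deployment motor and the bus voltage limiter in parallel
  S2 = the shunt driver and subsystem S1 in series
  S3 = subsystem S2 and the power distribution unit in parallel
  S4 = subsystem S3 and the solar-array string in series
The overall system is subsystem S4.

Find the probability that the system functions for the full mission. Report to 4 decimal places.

0.8685

Parallel (array deployment motor and bus voltage limiter): 1 − (1 − 0.849000)(1 − 0.900000) = 0.984900
Series (shunt driver and [0.984900]): 0.788000 × 0.984900 = 0.776101
Parallel ([0.776101] and power distribution unit): 1 − (1 − 0.776101)(1 − 0.868000) = 0.970445
Series ([0.970445] and solar-array string): 0.970445 × 0.895000 = 0.8685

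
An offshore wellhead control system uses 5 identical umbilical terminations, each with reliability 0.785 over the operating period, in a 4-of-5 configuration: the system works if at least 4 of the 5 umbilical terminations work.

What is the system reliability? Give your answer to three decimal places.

0.706

R = Σ_{i=4}^{5} C(5,i) p^i (1−p)^{5−i} with p = 0.785
C(5,4)·0.785^4·0.215^1 = 0.40821
C(5,5)·0.785^5·0.215^0 = 0.29809
Sum = 0.706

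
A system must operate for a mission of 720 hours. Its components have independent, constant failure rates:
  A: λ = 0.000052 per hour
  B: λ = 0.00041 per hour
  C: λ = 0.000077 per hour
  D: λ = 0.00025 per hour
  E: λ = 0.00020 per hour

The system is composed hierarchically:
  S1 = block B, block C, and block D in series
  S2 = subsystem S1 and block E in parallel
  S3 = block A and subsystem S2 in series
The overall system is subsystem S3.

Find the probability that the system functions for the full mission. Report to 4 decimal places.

0.9101

R(A) = exp(−0.000052 × 720) = 0.963252
R(B) = exp(−0.00041 × 720) = 0.744383
R(C) = exp(−0.000077 × 720) = 0.946069
R(D) = exp(−0.00025 × 720) = 0.835270
R(E) = exp(−0.00020 × 720) = 0.865888
Series (B, C, and D): 0.744383 × 0.946069 × 0.835270 = 0.588229
Parallel ([0.588229] and E): 1 − (1 − 0.588229)(1 − 0.865888) = 0.944777
Series (A and [0.944777]): 0.963252 × 0.944777 = 0.9101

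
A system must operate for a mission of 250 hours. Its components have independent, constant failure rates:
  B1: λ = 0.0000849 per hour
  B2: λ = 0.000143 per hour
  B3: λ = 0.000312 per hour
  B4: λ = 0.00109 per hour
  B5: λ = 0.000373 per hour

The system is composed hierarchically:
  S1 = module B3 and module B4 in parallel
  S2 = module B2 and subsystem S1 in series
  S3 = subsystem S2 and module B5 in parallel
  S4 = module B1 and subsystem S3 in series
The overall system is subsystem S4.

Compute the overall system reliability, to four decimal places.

0.9744

R(B1) = exp(−0.0000849 × 250) = 0.978999
R(B2) = exp(−0.000143 × 250) = 0.964881
R(B3) = exp(−0.000312 × 250) = 0.924964
R(B4) = exp(−0.00109 × 250) = 0.761473
R(B5) = exp(−0.000373 × 250) = 0.910966
Parallel (B3 and B4): 1 − (1 − 0.924964)(1 − 0.761473) = 0.982102
Series (B2 and [0.982102]): 0.964881 × 0.982102 = 0.947612
Parallel ([0.947612] and B5): 1 − (1 − 0.947612)(1 − 0.910966) = 0.995336
Series (B1 and [0.995336]): 0.978999 × 0.995336 = 0.9744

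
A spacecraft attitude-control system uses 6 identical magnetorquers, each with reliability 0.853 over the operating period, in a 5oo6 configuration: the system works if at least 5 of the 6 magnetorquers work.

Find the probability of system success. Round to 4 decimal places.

0.7835

R = Σ_{i=5}^{6} C(6,i) p^i (1−p)^{6−i} with p = 0.853
C(6,5)·0.853^5·0.147^1 = 0.398303
C(6,6)·0.853^6·0.147^0 = 0.385207
Sum = 0.7835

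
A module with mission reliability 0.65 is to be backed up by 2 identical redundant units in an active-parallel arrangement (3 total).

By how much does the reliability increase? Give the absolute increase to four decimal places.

R_before = 0.65
R_after = 1 − (1 − 0.65)^3 = 0.9571
ΔR = 0.9571 − 0.65 = 0.3071

0.3071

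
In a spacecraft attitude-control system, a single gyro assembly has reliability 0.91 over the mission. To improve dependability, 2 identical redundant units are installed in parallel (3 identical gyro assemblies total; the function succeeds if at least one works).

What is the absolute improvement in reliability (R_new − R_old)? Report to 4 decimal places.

0.0893

R_before = 0.91
R_after = 1 − (1 − 0.91)^3 = 0.9993
ΔR = 0.9993 − 0.91 = 0.0893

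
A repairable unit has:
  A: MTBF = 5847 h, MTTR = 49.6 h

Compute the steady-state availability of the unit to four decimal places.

0.9916

A(A) = MTBF/(MTBF+MTTR) = 5847/(5847+49.6) = 0.9916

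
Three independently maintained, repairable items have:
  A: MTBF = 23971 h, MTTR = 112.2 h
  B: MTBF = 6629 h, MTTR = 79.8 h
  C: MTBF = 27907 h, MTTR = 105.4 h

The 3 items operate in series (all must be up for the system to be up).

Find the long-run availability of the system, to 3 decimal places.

A(A) = MTBF/(MTBF+MTTR) = 23971/(23971+112.2) = 0.995341
A(B) = MTBF/(MTBF+MTTR) = 6629/(6629+79.8) = 0.988105
A(C) = MTBF/(MTBF+MTTR) = 27907/(27907+105.4) = 0.996237
Series availability: 0.995341 × 0.988105 × 0.996237 = 0.980

0.980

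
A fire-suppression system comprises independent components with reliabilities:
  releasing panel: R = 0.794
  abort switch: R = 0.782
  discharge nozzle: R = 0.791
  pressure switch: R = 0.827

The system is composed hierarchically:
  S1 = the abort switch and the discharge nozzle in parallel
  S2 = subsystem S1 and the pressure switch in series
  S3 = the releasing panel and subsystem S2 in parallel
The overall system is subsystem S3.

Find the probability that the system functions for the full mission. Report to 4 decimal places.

Parallel (abort switch and discharge nozzle): 1 − (1 − 0.782000)(1 − 0.791000) = 0.954438
Series ([0.954438] and pressure switch): 0.954438 × 0.827000 = 0.789320
Parallel (releasing panel and [0.789320]): 1 − (1 − 0.794000)(1 − 0.789320) = 0.9566

0.9566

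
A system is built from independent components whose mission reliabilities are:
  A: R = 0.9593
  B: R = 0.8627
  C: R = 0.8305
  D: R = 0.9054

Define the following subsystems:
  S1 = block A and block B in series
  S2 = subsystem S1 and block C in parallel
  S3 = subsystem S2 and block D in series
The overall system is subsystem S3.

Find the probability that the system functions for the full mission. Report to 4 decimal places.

0.8789

Series (A and B): 0.959300 × 0.862700 = 0.827588
Parallel ([0.827588] and C): 1 − (1 − 0.827588)(1 − 0.830500) = 0.970776
Series ([0.970776] and D): 0.970776 × 0.905400 = 0.8789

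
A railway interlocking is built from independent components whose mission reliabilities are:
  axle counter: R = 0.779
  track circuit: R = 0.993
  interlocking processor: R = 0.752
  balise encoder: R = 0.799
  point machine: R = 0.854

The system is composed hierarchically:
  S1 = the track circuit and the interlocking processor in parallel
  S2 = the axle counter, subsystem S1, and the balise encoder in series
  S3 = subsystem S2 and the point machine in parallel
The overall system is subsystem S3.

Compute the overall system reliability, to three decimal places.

0.945

Parallel (track circuit and interlocking processor): 1 − (1 − 0.99300)(1 − 0.75200) = 0.99826
Series (axle counter, [0.99826], and balise encoder): 0.77900 × 0.99826 × 0.79900 = 0.62134
Parallel ([0.62134] and point machine): 1 − (1 − 0.62134)(1 − 0.85400) = 0.945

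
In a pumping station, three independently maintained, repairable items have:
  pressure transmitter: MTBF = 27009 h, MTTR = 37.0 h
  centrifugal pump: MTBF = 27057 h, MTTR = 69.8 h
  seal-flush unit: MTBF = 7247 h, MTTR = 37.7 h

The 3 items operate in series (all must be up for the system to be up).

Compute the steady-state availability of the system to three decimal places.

A(pressure transmitter) = MTBF/(MTBF+MTTR) = 27009/(27009+37.0) = 0.998632
A(centrifugal pump) = MTBF/(MTBF+MTTR) = 27057/(27057+69.8) = 0.997427
A(seal-flush unit) = MTBF/(MTBF+MTTR) = 7247/(7247+37.7) = 0.994825
Series availability: 0.998632 × 0.997427 × 0.994825 = 0.991

0.991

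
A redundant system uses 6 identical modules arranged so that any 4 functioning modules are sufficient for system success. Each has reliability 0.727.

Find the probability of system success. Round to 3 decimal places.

0.793

R = Σ_{i=4}^{6} C(6,i) p^i (1−p)^{6−i} with p = 0.727
C(6,4)·0.727^4·0.273^2 = 0.31229
C(6,5)·0.727^5·0.273^1 = 0.33265
C(6,6)·0.727^6·0.273^0 = 0.14764
Sum = 0.793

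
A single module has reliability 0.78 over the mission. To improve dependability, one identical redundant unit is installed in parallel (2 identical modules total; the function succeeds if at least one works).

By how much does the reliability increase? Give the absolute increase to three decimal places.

R_before = 0.78
R_after = 1 − (1 − 0.78)^2 = 0.952
ΔR = 0.952 − 0.78 = 0.172

0.172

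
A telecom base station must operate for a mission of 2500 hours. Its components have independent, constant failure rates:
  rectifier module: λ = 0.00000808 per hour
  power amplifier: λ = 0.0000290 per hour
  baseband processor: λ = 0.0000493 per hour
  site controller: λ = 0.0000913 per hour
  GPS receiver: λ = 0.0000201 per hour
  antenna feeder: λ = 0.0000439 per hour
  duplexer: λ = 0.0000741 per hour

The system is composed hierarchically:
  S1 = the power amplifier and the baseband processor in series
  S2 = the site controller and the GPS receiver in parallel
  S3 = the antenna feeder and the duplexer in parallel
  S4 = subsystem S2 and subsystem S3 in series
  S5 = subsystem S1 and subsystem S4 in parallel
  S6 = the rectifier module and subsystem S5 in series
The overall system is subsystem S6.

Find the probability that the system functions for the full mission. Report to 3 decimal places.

0.975

R(rectifier module) = exp(−0.00000808 × 2500) = 0.98000
R(power amplifier) = exp(−0.0000290 × 2500) = 0.93007
R(baseband processor) = exp(−0.0000493 × 2500) = 0.88404
R(site controller) = exp(−0.0000913 × 2500) = 0.79593
R(GPS receiver) = exp(−0.0000201 × 2500) = 0.95099
R(antenna feeder) = exp(−0.0000439 × 2500) = 0.89606
R(duplexer) = exp(−0.0000741 × 2500) = 0.83090
Series (power amplifier and baseband processor): 0.93007 × 0.88404 = 0.82222
Parallel (site controller and GPS receiver): 1 − (1 − 0.79593)(1 − 0.95099) = 0.99000
Parallel (antenna feeder and duplexer): 1 − (1 − 0.89606)(1 − 0.83090) = 0.98242
Series ([0.99000] and [0.98242]): 0.99000 × 0.98242 = 0.97260
Parallel ([0.82222] and [0.97260]): 1 − (1 − 0.82222)(1 − 0.97260) = 0.99513
Series (rectifier module and [0.99513]): 0.98000 × 0.99513 = 0.975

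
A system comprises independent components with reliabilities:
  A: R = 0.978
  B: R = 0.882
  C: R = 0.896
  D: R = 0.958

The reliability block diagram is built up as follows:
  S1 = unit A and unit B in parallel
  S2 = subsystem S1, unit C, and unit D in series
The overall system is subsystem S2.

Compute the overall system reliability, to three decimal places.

Parallel (A and B): 1 − (1 − 0.97800)(1 − 0.88200) = 0.99740
Series ([0.99740], C, and D): 0.99740 × 0.89600 × 0.95800 = 0.856

0.856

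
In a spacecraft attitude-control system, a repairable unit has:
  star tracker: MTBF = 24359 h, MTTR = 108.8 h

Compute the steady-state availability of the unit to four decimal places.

A(star tracker) = MTBF/(MTBF+MTTR) = 24359/(24359+108.8) = 0.9956

0.9956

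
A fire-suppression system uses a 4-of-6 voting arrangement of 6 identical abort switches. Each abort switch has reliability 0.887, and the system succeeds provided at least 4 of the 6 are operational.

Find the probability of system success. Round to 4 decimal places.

R = Σ_{i=4}^{6} C(6,i) p^i (1−p)^{6−i} with p = 0.887
C(6,4)·0.887^4·0.113^2 = 0.118561
C(6,5)·0.887^5·0.113^1 = 0.372261
C(6,6)·0.887^6·0.113^0 = 0.487014
Sum = 0.9778

0.9778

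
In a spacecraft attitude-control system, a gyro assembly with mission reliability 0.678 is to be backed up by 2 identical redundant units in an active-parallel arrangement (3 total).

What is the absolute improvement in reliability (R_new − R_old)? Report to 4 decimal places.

0.2886

R_before = 0.678
R_after = 1 − (1 − 0.678)^3 = 0.9666
ΔR = 0.9666 − 0.678 = 0.2886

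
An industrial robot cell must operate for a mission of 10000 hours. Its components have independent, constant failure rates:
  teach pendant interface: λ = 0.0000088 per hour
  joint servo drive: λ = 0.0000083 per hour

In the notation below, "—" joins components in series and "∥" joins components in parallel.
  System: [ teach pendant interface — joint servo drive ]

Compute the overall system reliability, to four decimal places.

0.8428

R(teach pendant interface) = exp(−0.0000088 × 10000) = 0.915761
R(joint servo drive) = exp(−0.0000083 × 10000) = 0.920351
Series (teach pendant interface and joint servo drive): 0.915761 × 0.920351 = 0.8428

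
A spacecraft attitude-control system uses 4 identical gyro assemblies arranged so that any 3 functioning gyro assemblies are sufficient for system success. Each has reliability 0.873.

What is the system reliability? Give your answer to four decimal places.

R = Σ_{i=3}^{4} C(4,i) p^i (1−p)^{4−i} with p = 0.873
C(4,3)·0.873^3·0.127^1 = 0.337992
C(4,4)·0.873^4·0.127^0 = 0.580841
Sum = 0.9188

0.9188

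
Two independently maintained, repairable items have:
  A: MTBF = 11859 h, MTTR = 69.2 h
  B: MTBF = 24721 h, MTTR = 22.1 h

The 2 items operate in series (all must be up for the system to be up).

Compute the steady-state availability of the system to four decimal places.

A(A) = MTBF/(MTBF+MTTR) = 11859/(11859+69.2) = 0.994199
A(B) = MTBF/(MTBF+MTTR) = 24721/(24721+22.1) = 0.999107
Series availability: 0.994199 × 0.999107 = 0.9933

0.9933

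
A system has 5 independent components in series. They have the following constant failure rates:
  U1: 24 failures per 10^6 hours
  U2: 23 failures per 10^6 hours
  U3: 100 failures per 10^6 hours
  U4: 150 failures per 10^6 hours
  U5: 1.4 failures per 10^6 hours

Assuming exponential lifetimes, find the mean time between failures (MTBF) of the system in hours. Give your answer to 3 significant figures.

3350

Series of exponential components: λ_sys = Σ λ_i
λ_sys = 0.000024 + 0.000023 + 0.00010 + 0.00015 + 0.0000014 = 2.9840e-04 /h
MTBF = 1 / λ_sys = 3350 h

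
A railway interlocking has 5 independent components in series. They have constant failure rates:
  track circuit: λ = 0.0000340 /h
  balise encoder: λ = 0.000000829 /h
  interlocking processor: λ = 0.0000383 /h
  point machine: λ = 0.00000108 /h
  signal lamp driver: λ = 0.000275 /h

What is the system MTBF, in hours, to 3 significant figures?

Series of exponential components: λ_sys = Σ λ_i
λ_sys = 0.0000340 + 0.000000829 + 0.0000383 + 0.00000108 + 0.000275 = 3.4921e-04 /h
MTBF = 1 / λ_sys = 2860 h

2860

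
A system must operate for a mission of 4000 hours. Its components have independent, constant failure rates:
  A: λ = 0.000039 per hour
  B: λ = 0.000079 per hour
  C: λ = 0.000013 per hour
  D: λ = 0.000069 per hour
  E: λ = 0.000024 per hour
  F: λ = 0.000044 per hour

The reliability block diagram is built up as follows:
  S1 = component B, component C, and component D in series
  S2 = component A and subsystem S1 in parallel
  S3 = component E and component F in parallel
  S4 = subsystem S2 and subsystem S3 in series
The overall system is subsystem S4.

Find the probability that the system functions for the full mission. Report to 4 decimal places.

R(A) = exp(−0.000039 × 4000) = 0.855559
R(B) = exp(−0.000079 × 4000) = 0.729059
R(C) = exp(−0.000013 × 4000) = 0.949329
R(D) = exp(−0.000069 × 4000) = 0.758813
R(E) = exp(−0.000024 × 4000) = 0.908464
R(F) = exp(−0.000044 × 4000) = 0.838618
Series (B, C, and D): 0.729059 × 0.949329 × 0.758813 = 0.525187
Parallel (A and [0.525187]): 1 − (1 − 0.855559)(1 − 0.525187) = 0.931418
Parallel (E and F): 1 − (1 − 0.908464)(1 − 0.838618) = 0.985228
Series ([0.931418] and [0.985228]): 0.931418 × 0.985228 = 0.9177

0.9177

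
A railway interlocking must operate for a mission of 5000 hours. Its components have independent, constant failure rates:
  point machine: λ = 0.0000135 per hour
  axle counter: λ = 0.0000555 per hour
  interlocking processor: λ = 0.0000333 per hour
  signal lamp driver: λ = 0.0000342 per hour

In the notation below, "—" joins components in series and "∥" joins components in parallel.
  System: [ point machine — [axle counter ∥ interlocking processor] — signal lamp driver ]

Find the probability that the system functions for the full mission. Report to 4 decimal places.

0.7585

R(point machine) = exp(−0.0000135 × 5000) = 0.934728
R(axle counter) = exp(−0.0000555 × 5000) = 0.757676
R(interlocking processor) = exp(−0.0000333 × 5000) = 0.846623
R(signal lamp driver) = exp(−0.0000342 × 5000) = 0.842822
Parallel (axle counter and interlocking processor): 1 − (1 − 0.757676)(1 − 0.846623) = 0.962833
Series (point machine, [0.962833], and signal lamp driver): 0.934728 × 0.962833 × 0.842822 = 0.7585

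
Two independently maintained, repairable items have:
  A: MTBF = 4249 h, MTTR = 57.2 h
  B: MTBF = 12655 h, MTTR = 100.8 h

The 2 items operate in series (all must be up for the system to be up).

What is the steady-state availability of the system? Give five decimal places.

0.97892

A(A) = MTBF/(MTBF+MTTR) = 4249/(4249+57.2) = 0.986717
A(B) = MTBF/(MTBF+MTTR) = 12655/(12655+100.8) = 0.992098
Series availability: 0.986717 × 0.992098 = 0.97892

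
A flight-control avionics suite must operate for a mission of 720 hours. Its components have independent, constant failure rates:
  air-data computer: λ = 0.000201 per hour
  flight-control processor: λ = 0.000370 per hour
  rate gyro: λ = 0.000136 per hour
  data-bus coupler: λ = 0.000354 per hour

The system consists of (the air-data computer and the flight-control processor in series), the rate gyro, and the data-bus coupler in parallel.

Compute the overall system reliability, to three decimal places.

R(air-data computer) = exp(−0.000201 × 720) = 0.86526
R(flight-control processor) = exp(−0.000370 × 720) = 0.76613
R(rate gyro) = exp(−0.000136 × 720) = 0.90672
R(data-bus coupler) = exp(−0.000354 × 720) = 0.77501
Series (air-data computer and flight-control processor): 0.86526 × 0.76613 = 0.66290
Parallel ([0.66290], rate gyro, and data-bus coupler): 1 − (1 − 0.66290)(1 − 0.90672)(1 − 0.77501) = 0.993

0.993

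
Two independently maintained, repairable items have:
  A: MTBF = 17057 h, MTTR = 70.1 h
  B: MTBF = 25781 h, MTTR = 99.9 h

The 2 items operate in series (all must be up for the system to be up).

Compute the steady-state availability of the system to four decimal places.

0.9921

A(A) = MTBF/(MTBF+MTTR) = 17057/(17057+70.1) = 0.995907
A(B) = MTBF/(MTBF+MTTR) = 25781/(25781+99.9) = 0.996140
Series availability: 0.995907 × 0.996140 = 0.9921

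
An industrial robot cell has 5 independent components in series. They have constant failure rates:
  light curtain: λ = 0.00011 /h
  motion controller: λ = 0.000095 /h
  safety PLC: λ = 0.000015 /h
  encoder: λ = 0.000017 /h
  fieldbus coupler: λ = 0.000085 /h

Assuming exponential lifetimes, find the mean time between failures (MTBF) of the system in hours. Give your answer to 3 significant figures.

3110

Series of exponential components: λ_sys = Σ λ_i
λ_sys = 0.00011 + 0.000095 + 0.000015 + 0.000017 + 0.000085 = 3.2200e-04 /h
MTBF = 1 / λ_sys = 3110 h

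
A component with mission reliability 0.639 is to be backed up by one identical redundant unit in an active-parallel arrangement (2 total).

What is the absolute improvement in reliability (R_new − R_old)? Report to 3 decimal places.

0.231

R_before = 0.639
R_after = 1 − (1 − 0.639)^2 = 0.870
ΔR = 0.870 − 0.639 = 0.231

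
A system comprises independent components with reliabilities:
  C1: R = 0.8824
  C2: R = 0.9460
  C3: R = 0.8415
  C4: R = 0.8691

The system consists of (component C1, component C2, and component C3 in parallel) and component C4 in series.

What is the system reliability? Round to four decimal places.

Parallel (C1, C2, and C3): 1 − (1 − 0.882400)(1 − 0.946000)(1 − 0.841500) = 0.998993
Series ([0.998993] and C4): 0.998993 × 0.869100 = 0.8682

0.8682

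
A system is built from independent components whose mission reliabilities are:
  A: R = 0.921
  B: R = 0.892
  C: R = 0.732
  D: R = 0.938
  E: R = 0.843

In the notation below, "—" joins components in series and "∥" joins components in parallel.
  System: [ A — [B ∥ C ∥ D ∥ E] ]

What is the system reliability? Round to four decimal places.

Parallel (B, C, D, and E): 1 − (1 − 0.892000)(1 − 0.732000)(1 − 0.938000)(1 − 0.843000) = 0.999718
Series (A and [0.999718]): 0.921000 × 0.999718 = 0.9207

0.9207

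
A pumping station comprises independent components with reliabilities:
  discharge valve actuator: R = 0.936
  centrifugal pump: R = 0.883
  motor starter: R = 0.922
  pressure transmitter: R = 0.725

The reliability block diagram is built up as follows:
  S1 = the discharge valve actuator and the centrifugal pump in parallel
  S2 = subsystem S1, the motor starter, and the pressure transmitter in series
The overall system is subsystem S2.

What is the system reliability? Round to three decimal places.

0.663

Parallel (discharge valve actuator and centrifugal pump): 1 − (1 − 0.93600)(1 − 0.88300) = 0.99251
Series ([0.99251], motor starter, and pressure transmitter): 0.99251 × 0.92200 × 0.72500 = 0.663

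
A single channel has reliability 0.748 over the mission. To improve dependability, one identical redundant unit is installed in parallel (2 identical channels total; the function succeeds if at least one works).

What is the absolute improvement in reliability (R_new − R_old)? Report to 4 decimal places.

0.1885

R_before = 0.748
R_after = 1 − (1 − 0.748)^2 = 0.9365
ΔR = 0.9365 − 0.748 = 0.1885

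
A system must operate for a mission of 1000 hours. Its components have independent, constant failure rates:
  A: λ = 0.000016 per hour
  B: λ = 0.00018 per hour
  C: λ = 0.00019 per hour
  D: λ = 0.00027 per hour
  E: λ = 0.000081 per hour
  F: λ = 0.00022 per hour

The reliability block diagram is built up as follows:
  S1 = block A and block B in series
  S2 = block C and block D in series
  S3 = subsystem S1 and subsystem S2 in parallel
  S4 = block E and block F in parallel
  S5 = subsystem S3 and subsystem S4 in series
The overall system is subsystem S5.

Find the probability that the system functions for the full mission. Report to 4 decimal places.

0.9200

R(A) = exp(−0.000016 × 1000) = 0.984127
R(B) = exp(−0.00018 × 1000) = 0.835270
R(C) = exp(−0.00019 × 1000) = 0.826959
R(D) = exp(−0.00027 × 1000) = 0.763379
R(E) = exp(−0.000081 × 1000) = 0.922194
R(F) = exp(−0.00022 × 1000) = 0.802519
Series (A and B): 0.984127 × 0.835270 = 0.822012
Series (C and D): 0.826959 × 0.763379 = 0.631283
Parallel ([0.822012] and [0.631283]): 1 − (1 − 0.822012)(1 − 0.631283) = 0.934373
Parallel (E and F): 1 − (1 − 0.922194)(1 − 0.802519) = 0.984635
Series ([0.934373] and [0.984635]): 0.934373 × 0.984635 = 0.9200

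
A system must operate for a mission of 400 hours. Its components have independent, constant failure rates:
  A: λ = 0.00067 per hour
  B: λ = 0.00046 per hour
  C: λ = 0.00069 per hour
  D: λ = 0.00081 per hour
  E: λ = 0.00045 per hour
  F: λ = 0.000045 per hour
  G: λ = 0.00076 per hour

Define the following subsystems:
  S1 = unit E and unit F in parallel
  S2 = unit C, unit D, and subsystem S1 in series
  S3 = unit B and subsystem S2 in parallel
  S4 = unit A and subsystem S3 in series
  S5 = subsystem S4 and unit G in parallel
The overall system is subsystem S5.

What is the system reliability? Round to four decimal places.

0.9231

R(A) = exp(−0.00067 × 400) = 0.764908
R(B) = exp(−0.00046 × 400) = 0.831936
R(C) = exp(−0.00069 × 400) = 0.758813
R(D) = exp(−0.00081 × 400) = 0.723250
R(E) = exp(−0.00045 × 400) = 0.835270
R(F) = exp(−0.000045 × 400) = 0.982161
R(G) = exp(−0.00076 × 400) = 0.737861
Parallel (E and F): 1 − (1 − 0.835270)(1 − 0.982161) = 0.997061
Series (C, D, and [0.997061]): 0.758813 × 0.723250 × 0.997061 = 0.547199
Parallel (B and [0.547199]): 1 − (1 − 0.831936)(1 − 0.547199) = 0.923900
Series (A and [0.923900]): 0.764908 × 0.923900 = 0.706699
Parallel ([0.706699] and G): 1 − (1 − 0.706699)(1 − 0.737861) = 0.9231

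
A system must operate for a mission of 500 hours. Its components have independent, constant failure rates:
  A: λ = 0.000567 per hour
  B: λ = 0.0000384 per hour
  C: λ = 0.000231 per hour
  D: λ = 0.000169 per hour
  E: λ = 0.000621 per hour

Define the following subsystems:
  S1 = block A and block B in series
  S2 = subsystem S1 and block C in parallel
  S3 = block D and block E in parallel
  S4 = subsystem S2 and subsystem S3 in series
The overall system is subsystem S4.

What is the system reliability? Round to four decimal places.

R(A) = exp(−0.000567 × 500) = 0.753143
R(B) = exp(−0.0000384 × 500) = 0.980983
R(C) = exp(−0.000231 × 500) = 0.890921
R(D) = exp(−0.000169 × 500) = 0.918972
R(E) = exp(−0.000621 × 500) = 0.733080
Series (A and B): 0.753143 × 0.980983 = 0.738820
Parallel ([0.738820] and C): 1 − (1 − 0.738820)(1 − 0.890921) = 0.971511
Parallel (D and E): 1 − (1 − 0.918972)(1 − 0.733080) = 0.978372
Series ([0.971511] and [0.978372]): 0.971511 × 0.978372 = 0.9505

0.9505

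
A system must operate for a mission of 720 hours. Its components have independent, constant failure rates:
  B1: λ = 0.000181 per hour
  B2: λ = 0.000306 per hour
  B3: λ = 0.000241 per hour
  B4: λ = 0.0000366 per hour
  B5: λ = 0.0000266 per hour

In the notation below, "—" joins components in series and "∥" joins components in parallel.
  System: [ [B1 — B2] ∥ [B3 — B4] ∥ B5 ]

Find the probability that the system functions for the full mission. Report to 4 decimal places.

0.9990

R(B1) = exp(−0.000181 × 720) = 0.877814
R(B2) = exp(−0.000306 × 720) = 0.802262
R(B3) = exp(−0.000241 × 720) = 0.840700
R(B4) = exp(−0.0000366 × 720) = 0.973992
R(B5) = exp(−0.0000266 × 720) = 0.981030
Series (B1 and B2): 0.877814 × 0.802262 = 0.704237
Series (B3 and B4): 0.840700 × 0.973992 = 0.818835
Parallel ([0.704237], [0.818835], and B5): 1 − (1 − 0.704237)(1 − 0.818835)(1 − 0.981030) = 0.9990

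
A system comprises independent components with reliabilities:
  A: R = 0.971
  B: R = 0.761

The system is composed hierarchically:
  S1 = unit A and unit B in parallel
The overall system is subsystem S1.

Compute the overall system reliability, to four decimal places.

Parallel (A and B): 1 − (1 − 0.971000)(1 − 0.761000) = 0.9931

0.9931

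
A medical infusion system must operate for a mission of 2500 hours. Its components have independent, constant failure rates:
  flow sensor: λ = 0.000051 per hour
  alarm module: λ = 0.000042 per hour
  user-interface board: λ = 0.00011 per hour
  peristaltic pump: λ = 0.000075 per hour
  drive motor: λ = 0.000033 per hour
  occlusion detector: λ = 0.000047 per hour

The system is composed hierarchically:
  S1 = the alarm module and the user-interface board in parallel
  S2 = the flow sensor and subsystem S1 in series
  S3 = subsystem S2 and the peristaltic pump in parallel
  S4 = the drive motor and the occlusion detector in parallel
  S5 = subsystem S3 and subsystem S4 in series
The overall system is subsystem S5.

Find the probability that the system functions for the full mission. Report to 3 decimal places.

0.967

R(flow sensor) = exp(−0.000051 × 2500) = 0.88029
R(alarm module) = exp(−0.000042 × 2500) = 0.90032
R(user-interface board) = exp(−0.00011 × 2500) = 0.75957
R(peristaltic pump) = exp(−0.000075 × 2500) = 0.82903
R(drive motor) = exp(−0.000033 × 2500) = 0.92081
R(occlusion detector) = exp(−0.000047 × 2500) = 0.88914
Parallel (alarm module and user-interface board): 1 − (1 − 0.90032)(1 − 0.75957) = 0.97603
Series (flow sensor and [0.97603]): 0.88029 × 0.97603 = 0.85919
Parallel ([0.85919] and peristaltic pump): 1 − (1 − 0.85919)(1 − 0.82903) = 0.97593
Parallel (drive motor and occlusion detector): 1 − (1 − 0.92081)(1 − 0.88914) = 0.99122
Series ([0.97593] and [0.99122]): 0.97593 × 0.99122 = 0.967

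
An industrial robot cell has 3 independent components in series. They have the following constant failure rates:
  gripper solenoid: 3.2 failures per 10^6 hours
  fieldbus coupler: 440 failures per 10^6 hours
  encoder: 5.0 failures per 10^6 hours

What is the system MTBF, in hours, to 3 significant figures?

2230

Series of exponential components: λ_sys = Σ λ_i
λ_sys = 0.0000032 + 0.00044 + 0.0000050 = 4.4820e-04 /h
MTBF = 1 / λ_sys = 2230 h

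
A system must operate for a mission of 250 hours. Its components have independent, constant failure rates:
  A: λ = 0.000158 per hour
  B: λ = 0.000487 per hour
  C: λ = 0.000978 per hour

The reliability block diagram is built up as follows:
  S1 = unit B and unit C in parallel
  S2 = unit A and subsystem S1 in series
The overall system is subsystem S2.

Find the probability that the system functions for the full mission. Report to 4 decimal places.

R(A) = exp(−0.000158 × 250) = 0.961270
R(B) = exp(−0.000487 × 250) = 0.885370
R(C) = exp(−0.000978 × 250) = 0.783096
Parallel (B and C): 1 − (1 − 0.885370)(1 − 0.783096) = 0.975136
Series (A and [0.975136]): 0.961270 × 0.975136 = 0.9374

0.9374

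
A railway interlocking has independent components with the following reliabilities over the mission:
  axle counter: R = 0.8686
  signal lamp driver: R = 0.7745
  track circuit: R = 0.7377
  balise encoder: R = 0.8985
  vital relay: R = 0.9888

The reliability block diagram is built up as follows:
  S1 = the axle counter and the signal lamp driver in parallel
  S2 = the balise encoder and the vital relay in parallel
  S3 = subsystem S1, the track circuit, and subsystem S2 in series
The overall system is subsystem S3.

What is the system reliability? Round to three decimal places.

0.715

Parallel (axle counter and signal lamp driver): 1 − (1 − 0.86860)(1 − 0.77450) = 0.97037
Parallel (balise encoder and vital relay): 1 − (1 − 0.89850)(1 − 0.98880) = 0.99886
Series ([0.97037], track circuit, and [0.99886]): 0.97037 × 0.73770 × 0.99886 = 0.715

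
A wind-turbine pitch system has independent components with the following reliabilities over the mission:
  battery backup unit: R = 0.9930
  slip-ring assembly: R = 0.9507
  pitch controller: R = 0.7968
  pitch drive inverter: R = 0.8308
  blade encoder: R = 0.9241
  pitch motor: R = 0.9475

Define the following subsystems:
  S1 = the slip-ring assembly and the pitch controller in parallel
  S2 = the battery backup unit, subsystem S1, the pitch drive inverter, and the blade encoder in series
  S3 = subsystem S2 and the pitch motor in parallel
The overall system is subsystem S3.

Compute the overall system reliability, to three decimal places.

0.987

Parallel (slip-ring assembly and pitch controller): 1 − (1 − 0.95070)(1 − 0.79680) = 0.98998
Series (battery backup unit, [0.98998], pitch drive inverter, and blade encoder): 0.99300 × 0.98998 × 0.83080 × 0.92410 = 0.75473
Parallel ([0.75473] and pitch motor): 1 − (1 − 0.75473)(1 − 0.94750) = 0.987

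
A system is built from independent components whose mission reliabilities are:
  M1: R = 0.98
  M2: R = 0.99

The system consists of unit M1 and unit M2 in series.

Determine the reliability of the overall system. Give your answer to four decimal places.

Series (M1 and M2): 0.980000 × 0.990000 = 0.9702

0.9702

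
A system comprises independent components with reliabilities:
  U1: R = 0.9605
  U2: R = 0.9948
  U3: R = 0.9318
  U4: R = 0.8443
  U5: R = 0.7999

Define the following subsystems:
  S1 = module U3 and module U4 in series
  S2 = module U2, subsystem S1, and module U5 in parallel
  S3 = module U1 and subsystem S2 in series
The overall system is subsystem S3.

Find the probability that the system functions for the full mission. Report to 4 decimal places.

0.9603

Series (U3 and U4): 0.931800 × 0.844300 = 0.786719
Parallel (U2, [0.786719], and U5): 1 − (1 − 0.994800)(1 − 0.786719)(1 − 0.799900) = 0.999778
Series (U1 and [0.999778]): 0.960500 × 0.999778 = 0.9603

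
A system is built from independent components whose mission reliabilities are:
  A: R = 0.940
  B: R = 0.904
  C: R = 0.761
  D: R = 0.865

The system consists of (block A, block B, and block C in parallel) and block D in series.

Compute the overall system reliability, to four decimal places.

0.8638

Parallel (A, B, and C): 1 − (1 − 0.940000)(1 − 0.904000)(1 − 0.761000) = 0.998623
Series ([0.998623] and D): 0.998623 × 0.865000 = 0.8638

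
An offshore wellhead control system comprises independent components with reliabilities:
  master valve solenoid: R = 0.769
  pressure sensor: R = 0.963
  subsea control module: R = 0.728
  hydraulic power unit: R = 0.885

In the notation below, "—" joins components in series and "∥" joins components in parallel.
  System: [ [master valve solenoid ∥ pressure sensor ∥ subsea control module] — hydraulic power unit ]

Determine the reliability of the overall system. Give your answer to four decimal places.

0.8829

Parallel (master valve solenoid, pressure sensor, and subsea control module): 1 − (1 − 0.769000)(1 − 0.963000)(1 − 0.728000) = 0.997675
Series ([0.997675] and hydraulic power unit): 0.997675 × 0.885000 = 0.8829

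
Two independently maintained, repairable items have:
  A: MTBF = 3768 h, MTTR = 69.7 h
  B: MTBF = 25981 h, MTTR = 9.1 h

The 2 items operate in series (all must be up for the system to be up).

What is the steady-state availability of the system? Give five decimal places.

0.98149

A(A) = MTBF/(MTBF+MTTR) = 3768/(3768+69.7) = 0.981838
A(B) = MTBF/(MTBF+MTTR) = 25981/(25981+9.1) = 0.999650
Series availability: 0.981838 × 0.999650 = 0.98149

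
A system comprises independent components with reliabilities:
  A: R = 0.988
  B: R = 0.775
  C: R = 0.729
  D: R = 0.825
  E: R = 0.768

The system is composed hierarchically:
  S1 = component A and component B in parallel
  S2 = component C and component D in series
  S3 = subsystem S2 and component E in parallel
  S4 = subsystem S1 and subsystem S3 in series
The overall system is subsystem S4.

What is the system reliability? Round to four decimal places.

Parallel (A and B): 1 − (1 − 0.988000)(1 − 0.775000) = 0.997300
Series (C and D): 0.729000 × 0.825000 = 0.601425
Parallel ([0.601425] and E): 1 − (1 − 0.601425)(1 − 0.768000) = 0.907531
Series ([0.997300] and [0.907531]): 0.997300 × 0.907531 = 0.9051

0.9051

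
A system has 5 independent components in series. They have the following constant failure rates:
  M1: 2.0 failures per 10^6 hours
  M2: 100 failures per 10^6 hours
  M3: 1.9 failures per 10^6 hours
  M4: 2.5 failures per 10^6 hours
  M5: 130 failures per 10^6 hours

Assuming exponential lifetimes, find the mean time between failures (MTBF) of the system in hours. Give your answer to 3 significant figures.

4230

Series of exponential components: λ_sys = Σ λ_i
λ_sys = 0.0000020 + 0.00010 + 0.0000019 + 0.0000025 + 0.00013 = 2.3640e-04 /h
MTBF = 1 / λ_sys = 4230 h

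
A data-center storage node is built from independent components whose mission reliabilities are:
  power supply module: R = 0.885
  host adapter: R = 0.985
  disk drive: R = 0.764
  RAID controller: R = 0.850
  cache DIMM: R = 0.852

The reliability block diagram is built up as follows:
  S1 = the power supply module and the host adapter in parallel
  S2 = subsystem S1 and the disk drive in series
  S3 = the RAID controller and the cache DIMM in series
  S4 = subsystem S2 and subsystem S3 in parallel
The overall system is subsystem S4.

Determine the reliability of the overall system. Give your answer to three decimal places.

0.935

Parallel (power supply module and host adapter): 1 − (1 − 0.88500)(1 − 0.98500) = 0.99828
Series ([0.99828] and disk drive): 0.99828 × 0.76400 = 0.76269
Series (RAID controller and cache DIMM): 0.85000 × 0.85200 = 0.72420
Parallel ([0.76269] and [0.72420]): 1 − (1 − 0.76269)(1 − 0.72420) = 0.935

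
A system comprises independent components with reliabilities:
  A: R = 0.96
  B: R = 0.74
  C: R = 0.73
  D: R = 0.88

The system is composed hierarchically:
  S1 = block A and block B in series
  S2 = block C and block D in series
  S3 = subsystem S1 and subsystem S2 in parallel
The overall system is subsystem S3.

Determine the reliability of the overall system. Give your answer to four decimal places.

Series (A and B): 0.960000 × 0.740000 = 0.710400
Series (C and D): 0.730000 × 0.880000 = 0.642400
Parallel ([0.710400] and [0.642400]): 1 − (1 − 0.710400)(1 − 0.642400) = 0.8964

0.8964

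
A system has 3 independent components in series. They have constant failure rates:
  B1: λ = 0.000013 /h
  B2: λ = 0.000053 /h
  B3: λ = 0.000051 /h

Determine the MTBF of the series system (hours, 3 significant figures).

8550

Series of exponential components: λ_sys = Σ λ_i
λ_sys = 0.000013 + 0.000053 + 0.000051 = 1.1700e-04 /h
MTBF = 1 / λ_sys = 8550 h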